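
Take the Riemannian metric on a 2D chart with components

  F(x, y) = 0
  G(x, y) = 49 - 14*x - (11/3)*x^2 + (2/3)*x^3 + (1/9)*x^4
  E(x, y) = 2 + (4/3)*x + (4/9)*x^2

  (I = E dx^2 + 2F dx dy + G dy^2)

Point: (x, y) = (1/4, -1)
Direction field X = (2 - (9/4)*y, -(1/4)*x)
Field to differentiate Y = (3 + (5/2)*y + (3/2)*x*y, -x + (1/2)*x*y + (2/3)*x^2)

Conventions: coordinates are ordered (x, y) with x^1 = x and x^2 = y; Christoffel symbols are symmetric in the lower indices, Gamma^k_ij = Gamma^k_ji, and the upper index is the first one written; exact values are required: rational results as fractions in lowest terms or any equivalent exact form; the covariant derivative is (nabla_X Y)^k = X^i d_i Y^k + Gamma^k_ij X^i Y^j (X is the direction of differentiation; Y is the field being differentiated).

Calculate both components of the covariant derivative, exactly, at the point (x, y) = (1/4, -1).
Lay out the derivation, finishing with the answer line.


E = 85/36, F = 0, G = 104329/2304 at the point
E_x = 14/9, E_y = 0, F_x = 0, F_y = 0, G_x = -2261/144, G_y = 0
EG - F^2 = 8867965/82944;  g^inv = (82944/8867965) * [[104329/2304, 0], [0, 85/36]]
first-kind symbols [ij,l] = (1/2)(d_i g_jl + d_j g_il - d_l g_ij): [xx,x] = E_x/2 = 7/9, [xx,y] = F_x - E_y/2 = 0, [xy,x] = E_y/2 = 0, [xy,y] = G_x/2 = -2261/288, [yy,x] = F_y - G_x/2 = 2261/288, [yy,y] = G_y/2 = 0
Gamma^x_ij = (G*[ij,x] - F*[ij,y])/(EG - F^2), Gamma^y_ij = (E*[ij,y] - F*[ij,x])/(EG - F^2)
Gamma_xxx = 28/85, Gamma_xxy = 0, Gamma_xyy = 133/40, Gamma_yxx = 0, Gamma_yxy = -56/323, Gamma_yyy = 0
X = (17/4, -1/16), Y = (1/8, -1/3) at the point

Answer: (nabla_X Y)^x = -3029/480, (nabla_X Y)^y = -585329/124032


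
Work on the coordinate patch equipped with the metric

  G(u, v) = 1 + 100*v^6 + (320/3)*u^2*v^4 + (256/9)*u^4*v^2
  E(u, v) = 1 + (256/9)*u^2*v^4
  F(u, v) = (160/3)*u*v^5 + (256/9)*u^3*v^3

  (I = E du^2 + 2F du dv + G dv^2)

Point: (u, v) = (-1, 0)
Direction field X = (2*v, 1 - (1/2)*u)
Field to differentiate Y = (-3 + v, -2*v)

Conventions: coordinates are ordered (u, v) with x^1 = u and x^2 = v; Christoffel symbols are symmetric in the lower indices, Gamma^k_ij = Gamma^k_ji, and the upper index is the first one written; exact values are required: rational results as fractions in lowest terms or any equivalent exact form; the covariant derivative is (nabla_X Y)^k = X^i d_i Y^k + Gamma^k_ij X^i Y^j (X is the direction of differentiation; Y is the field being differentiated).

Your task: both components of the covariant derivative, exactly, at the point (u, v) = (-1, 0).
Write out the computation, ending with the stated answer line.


E = 1, F = 0, G = 1 at the point
E_u = 0, E_v = 0, F_u = 0, F_v = 0, G_u = 0, G_v = 0
EG - F^2 = 1;  g^inv = (1) * [[1, 0], [0, 1]]
first-kind symbols [ij,l] = (1/2)(d_i g_jl + d_j g_il - d_l g_ij): [uu,u] = E_u/2 = 0, [uu,v] = F_u - E_v/2 = 0, [uv,u] = E_v/2 = 0, [uv,v] = G_u/2 = 0, [vv,u] = F_v - G_u/2 = 0, [vv,v] = G_v/2 = 0
Gamma^u_ij = (G*[ij,u] - F*[ij,v])/(EG - F^2), Gamma^v_ij = (E*[ij,v] - F*[ij,u])/(EG - F^2)
Gamma_uuu = 0, Gamma_uuv = 0, Gamma_uvv = 0, Gamma_vuu = 0, Gamma_vuv = 0, Gamma_vvv = 0
X = (0, 3/2), Y = (-3, 0) at the point

Answer: (nabla_X Y)^u = 3/2, (nabla_X Y)^v = -3


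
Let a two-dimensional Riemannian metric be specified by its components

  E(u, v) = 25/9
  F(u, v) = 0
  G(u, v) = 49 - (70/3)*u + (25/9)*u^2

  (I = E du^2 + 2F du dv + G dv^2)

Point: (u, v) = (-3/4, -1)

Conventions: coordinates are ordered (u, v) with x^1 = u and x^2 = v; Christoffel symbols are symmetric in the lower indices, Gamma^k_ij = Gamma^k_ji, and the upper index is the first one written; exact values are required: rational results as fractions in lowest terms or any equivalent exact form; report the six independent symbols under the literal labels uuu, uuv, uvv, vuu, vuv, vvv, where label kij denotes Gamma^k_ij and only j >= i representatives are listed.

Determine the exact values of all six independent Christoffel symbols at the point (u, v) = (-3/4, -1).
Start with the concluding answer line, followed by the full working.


Answer: Gamma_uuu = 0, Gamma_uuv = 0, Gamma_uvv = 99/20, Gamma_vuu = 0, Gamma_vuv = -20/99, Gamma_vvv = 0

E = 25/9, F = 0, G = 1089/16 at the point
E_u = 0, E_v = 0, F_u = 0, F_v = 0, G_u = -55/2, G_v = 0
EG - F^2 = 3025/16;  g^inv = (16/3025) * [[1089/16, 0], [0, 25/9]]
first-kind symbols [ij,l] = (1/2)(d_i g_jl + d_j g_il - d_l g_ij): [uu,u] = E_u/2 = 0, [uu,v] = F_u - E_v/2 = 0, [uv,u] = E_v/2 = 0, [uv,v] = G_u/2 = -55/4, [vv,u] = F_v - G_u/2 = 55/4, [vv,v] = G_v/2 = 0
Gamma^u_ij = (G*[ij,u] - F*[ij,v])/(EG - F^2), Gamma^v_ij = (E*[ij,v] - F*[ij,u])/(EG - F^2)


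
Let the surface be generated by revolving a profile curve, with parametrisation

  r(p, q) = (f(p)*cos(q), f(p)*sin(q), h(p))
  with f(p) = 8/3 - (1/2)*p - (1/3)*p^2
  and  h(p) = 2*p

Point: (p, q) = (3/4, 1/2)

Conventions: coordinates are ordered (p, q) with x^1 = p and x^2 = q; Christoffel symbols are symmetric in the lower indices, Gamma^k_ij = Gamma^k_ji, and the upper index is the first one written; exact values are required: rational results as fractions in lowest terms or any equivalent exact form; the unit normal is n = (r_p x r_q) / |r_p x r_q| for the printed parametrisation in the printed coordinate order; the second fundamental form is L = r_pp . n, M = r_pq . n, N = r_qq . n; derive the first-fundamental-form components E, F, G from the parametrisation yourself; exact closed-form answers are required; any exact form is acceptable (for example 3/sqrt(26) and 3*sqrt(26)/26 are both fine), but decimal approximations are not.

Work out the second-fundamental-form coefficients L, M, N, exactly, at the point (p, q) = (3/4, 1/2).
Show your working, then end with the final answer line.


f = 101/48, f' = -1, f'' = -2/3, h' = 2, h'' = 0
E = 5, F = 0, G = 10201/2304; answer radicand W^2 = 5
unnormalised second-form numerators: l = 4/3, m = 0, n = 101/24; L = l/sqrt(5), and similarly M = m/sqrt(W^2), N = n/sqrt(W^2)

Answer: L = 4*sqrt(5)/15, M = 0, N = 101*sqrt(5)/120


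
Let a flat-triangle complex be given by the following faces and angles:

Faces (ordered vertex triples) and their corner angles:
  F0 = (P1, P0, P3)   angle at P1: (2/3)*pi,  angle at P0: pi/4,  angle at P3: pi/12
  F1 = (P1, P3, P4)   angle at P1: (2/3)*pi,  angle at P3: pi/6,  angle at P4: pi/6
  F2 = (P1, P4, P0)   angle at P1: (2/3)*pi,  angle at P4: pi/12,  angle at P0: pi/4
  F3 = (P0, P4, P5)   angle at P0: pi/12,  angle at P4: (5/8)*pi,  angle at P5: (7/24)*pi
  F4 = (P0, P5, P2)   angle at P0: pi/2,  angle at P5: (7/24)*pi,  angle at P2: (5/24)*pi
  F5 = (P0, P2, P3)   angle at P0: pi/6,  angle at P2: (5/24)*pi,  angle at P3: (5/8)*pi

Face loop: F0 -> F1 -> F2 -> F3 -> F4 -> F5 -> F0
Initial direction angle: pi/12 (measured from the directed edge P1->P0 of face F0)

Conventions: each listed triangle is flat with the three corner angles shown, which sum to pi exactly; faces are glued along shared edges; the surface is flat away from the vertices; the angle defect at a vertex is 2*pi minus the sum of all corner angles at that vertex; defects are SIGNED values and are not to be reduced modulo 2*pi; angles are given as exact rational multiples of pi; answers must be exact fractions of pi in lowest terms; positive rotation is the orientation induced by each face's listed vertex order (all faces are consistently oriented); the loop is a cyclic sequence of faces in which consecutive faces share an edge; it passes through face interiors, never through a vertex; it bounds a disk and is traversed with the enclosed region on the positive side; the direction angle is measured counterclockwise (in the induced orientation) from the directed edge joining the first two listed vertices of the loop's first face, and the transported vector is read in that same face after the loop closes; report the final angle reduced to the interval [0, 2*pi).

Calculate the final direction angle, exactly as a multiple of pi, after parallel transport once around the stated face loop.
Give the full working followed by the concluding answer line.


enclosed vertex P0: corner angles sum to (5/4)*pi, defect = 2*pi - (5/4)*pi = (3/4)*pi
enclosed vertex P1: corner angles sum to 2*pi, defect = 2*pi - 2*pi = 0
by Gauss-Bonnet the loop rotates the vector by the enclosed defect sum (positive orientation, mod 2*pi)
final angle = pi/12 + (3/4)*pi = (5/6)*pi (mod 2*pi)

Answer: final direction angle = (5/6)*pi


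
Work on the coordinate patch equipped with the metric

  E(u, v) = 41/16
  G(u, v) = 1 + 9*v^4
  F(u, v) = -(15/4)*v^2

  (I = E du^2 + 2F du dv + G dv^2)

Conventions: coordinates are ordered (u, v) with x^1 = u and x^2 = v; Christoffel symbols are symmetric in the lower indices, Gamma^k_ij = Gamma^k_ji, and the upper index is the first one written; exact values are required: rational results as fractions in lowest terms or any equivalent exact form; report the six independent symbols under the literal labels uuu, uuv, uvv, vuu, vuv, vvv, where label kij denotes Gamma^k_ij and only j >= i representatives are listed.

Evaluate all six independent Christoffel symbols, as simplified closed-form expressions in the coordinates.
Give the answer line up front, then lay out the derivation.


Answer: Gamma_uuu = 0, Gamma_uuv = 0, Gamma_uvv = -120*v/(144*v^4 + 41), Gamma_vuu = 0, Gamma_vuv = 0, Gamma_vvv = 288*v^3/(144*v^4 + 41)

E = 41/16; F = -(15/4)*v^2; G = 1 + 9*v^4
Gamma^k_ij = (1/2) g^{kl} (d_i g_jl + d_j g_il - d_l g_ij), with g^inv = (1/(EG-F^2)) [[G, -F], [-F, E]]
first partials: E_u = 0, E_v = 0, F_u = 0, F_v = -(15/2)*v, G_u = 0, G_v = 36*v^3
D = EG - F^2 = 41/16 + 9*v^4
expanded: Gamma^u_uu = (G E_u - 2F F_u + F E_v)/(2D), Gamma^u_uv = (G E_v - F G_u)/(2D), Gamma^u_vv = (2G F_v - G G_u - F G_v)/(2D), Gamma^v_uu = (2E F_u - E E_v - F E_u)/(2D), Gamma^v_uv = (E G_u - F E_v)/(2D), Gamma^v_vv = (E G_v - 2F F_v + F G_u)/(2D); substitute and cancel common factors


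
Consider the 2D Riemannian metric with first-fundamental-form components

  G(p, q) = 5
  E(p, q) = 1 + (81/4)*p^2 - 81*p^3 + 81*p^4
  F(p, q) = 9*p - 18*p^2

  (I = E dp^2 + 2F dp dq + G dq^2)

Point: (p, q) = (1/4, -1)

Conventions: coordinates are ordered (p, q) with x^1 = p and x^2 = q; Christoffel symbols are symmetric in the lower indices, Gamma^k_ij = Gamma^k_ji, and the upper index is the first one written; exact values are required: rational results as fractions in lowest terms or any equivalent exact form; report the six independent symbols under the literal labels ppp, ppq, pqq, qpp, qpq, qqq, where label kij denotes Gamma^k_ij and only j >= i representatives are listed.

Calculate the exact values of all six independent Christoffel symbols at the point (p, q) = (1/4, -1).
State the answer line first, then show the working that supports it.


Answer: Gamma_ppp = 0, Gamma_ppq = 0, Gamma_pqq = 0, Gamma_qpp = 0, Gamma_qpq = 0, Gamma_qqq = 0

E = 337/256, F = 9/8, G = 5 at the point
E_p = 0, E_q = 0, F_p = 0, F_q = 0, G_p = 0, G_q = 0
EG - F^2 = 1361/256;  g^inv = (256/1361) * [[5, -9/8], [-9/8, 337/256]]
first-kind symbols [ij,l] = (1/2)(d_i g_jl + d_j g_il - d_l g_ij): [pp,p] = E_p/2 = 0, [pp,q] = F_p - E_q/2 = 0, [pq,p] = E_q/2 = 0, [pq,q] = G_p/2 = 0, [qq,p] = F_q - G_p/2 = 0, [qq,q] = G_q/2 = 0
Gamma^p_ij = (G*[ij,p] - F*[ij,q])/(EG - F^2), Gamma^q_ij = (E*[ij,q] - F*[ij,p])/(EG - F^2)


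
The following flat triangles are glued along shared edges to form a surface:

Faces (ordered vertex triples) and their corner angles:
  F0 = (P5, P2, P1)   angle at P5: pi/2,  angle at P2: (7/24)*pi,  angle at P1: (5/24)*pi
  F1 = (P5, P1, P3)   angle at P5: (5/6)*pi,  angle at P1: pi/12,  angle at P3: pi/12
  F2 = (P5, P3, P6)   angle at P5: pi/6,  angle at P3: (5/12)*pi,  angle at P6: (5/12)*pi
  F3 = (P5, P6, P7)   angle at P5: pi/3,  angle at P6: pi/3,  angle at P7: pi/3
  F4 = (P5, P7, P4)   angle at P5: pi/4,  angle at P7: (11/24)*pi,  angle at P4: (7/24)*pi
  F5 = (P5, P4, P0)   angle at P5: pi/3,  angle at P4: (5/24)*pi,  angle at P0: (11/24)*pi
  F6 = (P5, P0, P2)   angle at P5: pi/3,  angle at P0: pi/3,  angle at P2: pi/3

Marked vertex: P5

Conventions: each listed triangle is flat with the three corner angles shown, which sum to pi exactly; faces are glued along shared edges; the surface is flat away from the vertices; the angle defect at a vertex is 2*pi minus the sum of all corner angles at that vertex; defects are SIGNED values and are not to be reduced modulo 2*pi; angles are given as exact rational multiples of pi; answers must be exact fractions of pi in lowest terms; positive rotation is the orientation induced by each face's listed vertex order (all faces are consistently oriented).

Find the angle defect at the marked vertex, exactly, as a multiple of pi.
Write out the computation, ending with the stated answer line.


Sum of corner angles at P5: (11/4)*pi
defect = 2*pi - (11/4)*pi

Answer: defect(P5) = (-3/4)*pi


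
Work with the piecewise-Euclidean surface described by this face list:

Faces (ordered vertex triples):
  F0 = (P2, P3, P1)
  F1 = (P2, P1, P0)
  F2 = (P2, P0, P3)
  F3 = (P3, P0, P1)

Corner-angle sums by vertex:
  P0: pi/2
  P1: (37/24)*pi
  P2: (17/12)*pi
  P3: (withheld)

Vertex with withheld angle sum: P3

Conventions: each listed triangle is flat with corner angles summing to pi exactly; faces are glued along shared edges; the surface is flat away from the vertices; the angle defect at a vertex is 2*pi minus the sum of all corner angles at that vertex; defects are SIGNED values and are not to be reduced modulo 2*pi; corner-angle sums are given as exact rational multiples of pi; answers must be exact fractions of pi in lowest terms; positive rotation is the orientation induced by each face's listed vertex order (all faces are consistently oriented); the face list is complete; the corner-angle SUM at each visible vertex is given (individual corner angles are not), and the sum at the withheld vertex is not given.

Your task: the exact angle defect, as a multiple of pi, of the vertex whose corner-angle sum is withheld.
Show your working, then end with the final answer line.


V = 4, E = 6, F = 4; chi = V - E + F = 2
Gauss-Bonnet: total defect = 2*pi*chi = 4*pi; visible defects sum to (61/24)*pi

Answer: defect(P3) = (35/24)*pi


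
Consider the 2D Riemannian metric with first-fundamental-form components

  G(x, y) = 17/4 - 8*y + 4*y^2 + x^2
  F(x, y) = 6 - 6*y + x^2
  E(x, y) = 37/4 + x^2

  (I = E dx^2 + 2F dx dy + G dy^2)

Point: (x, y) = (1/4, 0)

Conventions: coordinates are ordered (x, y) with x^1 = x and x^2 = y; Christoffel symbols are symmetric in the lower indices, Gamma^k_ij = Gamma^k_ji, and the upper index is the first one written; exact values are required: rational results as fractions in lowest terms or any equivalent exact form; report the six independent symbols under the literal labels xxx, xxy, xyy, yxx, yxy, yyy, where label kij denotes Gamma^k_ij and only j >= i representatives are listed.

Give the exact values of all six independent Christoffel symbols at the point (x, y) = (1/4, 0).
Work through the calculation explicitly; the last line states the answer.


E = 149/16, F = 97/16, G = 69/16 at the point
E_x = 1/2, E_y = 0, F_x = 1/2, F_y = -6, G_x = 1/2, G_y = -8
EG - F^2 = 109/32;  g^inv = (32/109) * [[69/16, -97/16], [-97/16, 149/16]]
first-kind symbols [ij,l] = (1/2)(d_i g_jl + d_j g_il - d_l g_ij): [xx,x] = E_x/2 = 1/4, [xx,y] = F_x - E_y/2 = 1/2, [xy,x] = E_y/2 = 0, [xy,y] = G_x/2 = 1/4, [yy,x] = F_y - G_x/2 = -25/4, [yy,y] = G_y/2 = -4
Gamma^x_ij = (G*[ij,x] - F*[ij,y])/(EG - F^2), Gamma^y_ij = (E*[ij,y] - F*[ij,x])/(EG - F^2)

Answer: Gamma_xxx = -125/218, Gamma_xxy = -97/218, Gamma_xyy = -173/218, Gamma_yxx = 201/218, Gamma_yxy = 149/218, Gamma_yyy = 41/218


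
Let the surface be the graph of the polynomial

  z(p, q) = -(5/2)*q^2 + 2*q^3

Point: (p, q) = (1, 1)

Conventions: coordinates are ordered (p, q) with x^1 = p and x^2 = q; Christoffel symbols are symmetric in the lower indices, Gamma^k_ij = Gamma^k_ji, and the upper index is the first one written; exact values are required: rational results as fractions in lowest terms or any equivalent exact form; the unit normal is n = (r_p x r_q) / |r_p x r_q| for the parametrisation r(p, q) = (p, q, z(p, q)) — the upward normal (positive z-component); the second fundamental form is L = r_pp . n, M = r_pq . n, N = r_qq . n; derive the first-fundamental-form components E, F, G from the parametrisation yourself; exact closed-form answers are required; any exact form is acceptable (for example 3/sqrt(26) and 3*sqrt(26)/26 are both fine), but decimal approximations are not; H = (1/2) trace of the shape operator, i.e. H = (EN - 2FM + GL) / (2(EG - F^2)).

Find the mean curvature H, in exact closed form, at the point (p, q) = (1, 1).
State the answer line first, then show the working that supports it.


Answer: H = 7*sqrt(2)/8

z_p = 0, z_q = 1, z_pp = 0, z_pq = 0, z_qq = 7
E = 1, F = 0, G = 2; answer radicand W^2 = 2
unnormalised second-form numerators: l = 0, m = 0, n = 7; L = l/sqrt(2), and similarly M = m/sqrt(W^2), N = n/sqrt(W^2)
H = (E*n - 2*F*m + G*l) / (2*(EG - F^2)*sqrt(W^2)); E*n - 2*F*m + G*l = 7, EG - F^2 = 2, so H = (7/4)/sqrt(2)


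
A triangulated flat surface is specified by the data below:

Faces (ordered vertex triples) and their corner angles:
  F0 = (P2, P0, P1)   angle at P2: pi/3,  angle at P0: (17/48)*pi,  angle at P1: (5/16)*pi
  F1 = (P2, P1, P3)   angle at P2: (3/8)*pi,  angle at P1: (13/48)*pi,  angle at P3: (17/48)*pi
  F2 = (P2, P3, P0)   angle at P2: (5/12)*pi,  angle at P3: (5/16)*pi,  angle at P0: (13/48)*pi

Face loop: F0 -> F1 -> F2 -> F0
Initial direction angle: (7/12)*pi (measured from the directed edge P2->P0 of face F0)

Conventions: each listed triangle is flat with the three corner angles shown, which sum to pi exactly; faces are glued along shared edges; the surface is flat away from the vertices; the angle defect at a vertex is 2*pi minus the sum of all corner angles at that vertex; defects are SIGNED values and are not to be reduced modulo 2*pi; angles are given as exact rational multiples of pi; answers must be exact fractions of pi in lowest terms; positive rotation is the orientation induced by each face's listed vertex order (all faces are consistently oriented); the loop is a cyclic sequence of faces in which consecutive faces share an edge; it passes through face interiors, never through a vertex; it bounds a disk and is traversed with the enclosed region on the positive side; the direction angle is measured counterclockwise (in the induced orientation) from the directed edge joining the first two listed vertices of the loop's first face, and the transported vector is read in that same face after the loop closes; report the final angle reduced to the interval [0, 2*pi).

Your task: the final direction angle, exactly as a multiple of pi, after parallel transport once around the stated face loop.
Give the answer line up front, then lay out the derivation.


Answer: final direction angle = (35/24)*pi

enclosed vertex P2: corner angles sum to (9/8)*pi, defect = 2*pi - (9/8)*pi = (7/8)*pi
by Gauss-Bonnet the loop rotates the vector by the enclosed defect sum (positive orientation, mod 2*pi)
final angle = (7/12)*pi + (7/8)*pi = (35/24)*pi (mod 2*pi)


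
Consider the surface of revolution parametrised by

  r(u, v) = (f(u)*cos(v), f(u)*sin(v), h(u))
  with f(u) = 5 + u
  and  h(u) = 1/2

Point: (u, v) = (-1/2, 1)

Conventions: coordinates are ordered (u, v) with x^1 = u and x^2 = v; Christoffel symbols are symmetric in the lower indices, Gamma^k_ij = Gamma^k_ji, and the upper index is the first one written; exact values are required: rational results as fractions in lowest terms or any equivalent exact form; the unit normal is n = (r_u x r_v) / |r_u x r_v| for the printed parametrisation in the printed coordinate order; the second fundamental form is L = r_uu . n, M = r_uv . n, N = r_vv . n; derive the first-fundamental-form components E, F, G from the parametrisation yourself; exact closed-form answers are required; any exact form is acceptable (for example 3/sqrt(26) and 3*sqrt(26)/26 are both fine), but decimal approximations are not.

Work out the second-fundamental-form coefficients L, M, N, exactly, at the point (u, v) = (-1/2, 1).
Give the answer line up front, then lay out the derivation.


Answer: L = 0, M = 0, N = 0

f = 9/2, f' = 1, f'' = 0, h' = 0, h'' = 0
E = 1, F = 0, G = 81/4; answer radicand W^2 = 1
unnormalised second-form numerators: l = 0, m = 0, n = 0; L = l/sqrt(1), and similarly M = m/sqrt(W^2), N = n/sqrt(W^2)


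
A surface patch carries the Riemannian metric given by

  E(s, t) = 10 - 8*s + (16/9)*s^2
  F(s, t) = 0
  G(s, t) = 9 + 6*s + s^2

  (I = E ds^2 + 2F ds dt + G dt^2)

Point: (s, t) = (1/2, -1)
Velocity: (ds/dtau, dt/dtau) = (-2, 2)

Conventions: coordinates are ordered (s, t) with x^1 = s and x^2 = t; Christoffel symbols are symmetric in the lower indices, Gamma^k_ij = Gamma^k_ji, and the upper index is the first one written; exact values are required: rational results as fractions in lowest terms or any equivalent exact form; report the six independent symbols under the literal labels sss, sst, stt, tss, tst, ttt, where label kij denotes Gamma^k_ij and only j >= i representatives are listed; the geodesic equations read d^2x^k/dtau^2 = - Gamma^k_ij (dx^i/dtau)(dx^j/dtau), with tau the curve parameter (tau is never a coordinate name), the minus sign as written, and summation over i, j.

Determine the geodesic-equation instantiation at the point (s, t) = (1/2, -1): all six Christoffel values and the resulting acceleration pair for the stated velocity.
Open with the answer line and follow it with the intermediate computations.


Answer: Gamma_sss = -14/29, Gamma_sst = 0, Gamma_stt = -63/116, Gamma_tss = 0, Gamma_tst = 2/7, Gamma_ttt = 0; accelerations (d^2s/dtau^2, d^2t/dtau^2) = (119/29, 16/7)

E = 58/9, F = 0, G = 49/4 at the point
E_s = -56/9, E_t = 0, F_s = 0, F_t = 0, G_s = 7, G_t = 0
EG - F^2 = 1421/18;  g^inv = (18/1421) * [[49/4, 0], [0, 58/9]]
first-kind symbols [ij,l] = (1/2)(d_i g_jl + d_j g_il - d_l g_ij): [ss,s] = E_s/2 = -28/9, [ss,t] = F_s - E_t/2 = 0, [st,s] = E_t/2 = 0, [st,t] = G_s/2 = 7/2, [tt,s] = F_t - G_s/2 = -7/2, [tt,t] = G_t/2 = 0
Gamma^s_ij = (G*[ij,s] - F*[ij,t])/(EG - F^2), Gamma^t_ij = (E*[ij,t] - F*[ij,s])/(EG - F^2)
Gamma_sss = -14/29, Gamma_sst = 0, Gamma_stt = -63/116, Gamma_tss = 0, Gamma_tst = 2/7, Gamma_ttt = 0
d^2s/dtau^2 = -(Gamma_sss*(-2)^2 + 2*Gamma_sst*(-2)*(2) + Gamma_stt*(2)^2) = 119/29
d^2t/dtau^2 = -(Gamma_tss*(-2)^2 + 2*Gamma_tst*(-2)*(2) + Gamma_ttt*(2)^2) = 16/7


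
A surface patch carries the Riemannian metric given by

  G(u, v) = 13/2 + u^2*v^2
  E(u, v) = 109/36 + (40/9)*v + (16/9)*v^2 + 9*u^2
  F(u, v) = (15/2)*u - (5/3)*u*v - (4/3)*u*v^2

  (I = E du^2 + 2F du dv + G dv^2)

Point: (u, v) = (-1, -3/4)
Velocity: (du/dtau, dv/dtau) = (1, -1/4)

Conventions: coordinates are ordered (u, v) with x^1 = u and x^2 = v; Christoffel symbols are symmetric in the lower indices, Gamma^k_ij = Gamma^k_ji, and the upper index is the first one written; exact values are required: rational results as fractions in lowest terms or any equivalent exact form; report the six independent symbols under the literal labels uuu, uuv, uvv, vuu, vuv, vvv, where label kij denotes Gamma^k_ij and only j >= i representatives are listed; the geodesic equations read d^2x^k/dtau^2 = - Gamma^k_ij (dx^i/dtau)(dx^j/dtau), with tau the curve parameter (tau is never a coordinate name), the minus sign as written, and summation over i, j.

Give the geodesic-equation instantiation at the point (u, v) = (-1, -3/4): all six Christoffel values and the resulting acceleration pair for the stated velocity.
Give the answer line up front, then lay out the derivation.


Answer: Gamma_uuu = -124/83, Gamma_uuv = 1024/2573, Gamma_uvv = -10095/10292, Gamma_vuu = -512/747, Gamma_vuv = 955/2573, Gamma_vvv = -3132/2573; accelerations (d^2u/dtau^2, d^2v/dtau^2) = (288879/164672, 87725/92628)

E = 349/36, F = -8, G = 113/16 at the point
E_u = -18, E_v = 16/9, F_u = 8, F_v = -1/3, G_u = -9/8, G_v = -3/2
EG - F^2 = 2573/576;  g^inv = (576/2573) * [[113/16, 8], [8, 349/36]]
first-kind symbols [ij,l] = (1/2)(d_i g_jl + d_j g_il - d_l g_ij): [uu,u] = E_u/2 = -9, [uu,v] = F_u - E_v/2 = 64/9, [uv,u] = E_v/2 = 8/9, [uv,v] = G_u/2 = -9/16, [vv,u] = F_v - G_u/2 = 11/48, [vv,v] = G_v/2 = -3/4
Gamma^u_ij = (G*[ij,u] - F*[ij,v])/(EG - F^2), Gamma^v_ij = (E*[ij,v] - F*[ij,u])/(EG - F^2)
Gamma_uuu = -124/83, Gamma_uuv = 1024/2573, Gamma_uvv = -10095/10292, Gamma_vuu = -512/747, Gamma_vuv = 955/2573, Gamma_vvv = -3132/2573
d^2u/dtau^2 = -(Gamma_uuu*(1)^2 + 2*Gamma_uuv*(1)*(-1/4) + Gamma_uvv*(-1/4)^2) = 288879/164672
d^2v/dtau^2 = -(Gamma_vuu*(1)^2 + 2*Gamma_vuv*(1)*(-1/4) + Gamma_vvv*(-1/4)^2) = 87725/92628


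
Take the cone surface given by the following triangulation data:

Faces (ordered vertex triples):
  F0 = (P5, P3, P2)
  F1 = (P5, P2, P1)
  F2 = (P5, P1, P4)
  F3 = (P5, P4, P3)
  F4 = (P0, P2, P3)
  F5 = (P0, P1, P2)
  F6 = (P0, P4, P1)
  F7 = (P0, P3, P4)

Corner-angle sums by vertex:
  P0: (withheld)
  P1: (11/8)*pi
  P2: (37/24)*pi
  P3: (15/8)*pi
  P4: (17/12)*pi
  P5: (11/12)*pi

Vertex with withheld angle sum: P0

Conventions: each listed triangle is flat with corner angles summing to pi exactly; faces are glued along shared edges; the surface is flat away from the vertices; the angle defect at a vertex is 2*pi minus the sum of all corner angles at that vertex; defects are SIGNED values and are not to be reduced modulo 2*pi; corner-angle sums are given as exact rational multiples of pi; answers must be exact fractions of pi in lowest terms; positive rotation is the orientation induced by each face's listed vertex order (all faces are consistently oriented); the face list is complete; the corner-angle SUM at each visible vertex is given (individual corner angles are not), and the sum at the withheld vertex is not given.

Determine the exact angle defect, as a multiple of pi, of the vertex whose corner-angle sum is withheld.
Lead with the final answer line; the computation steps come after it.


Answer: defect(P0) = (9/8)*pi

V = 6, E = 12, F = 8; chi = V - E + F = 2
Gauss-Bonnet: total defect = 2*pi*chi = 4*pi; visible defects sum to (23/8)*pi


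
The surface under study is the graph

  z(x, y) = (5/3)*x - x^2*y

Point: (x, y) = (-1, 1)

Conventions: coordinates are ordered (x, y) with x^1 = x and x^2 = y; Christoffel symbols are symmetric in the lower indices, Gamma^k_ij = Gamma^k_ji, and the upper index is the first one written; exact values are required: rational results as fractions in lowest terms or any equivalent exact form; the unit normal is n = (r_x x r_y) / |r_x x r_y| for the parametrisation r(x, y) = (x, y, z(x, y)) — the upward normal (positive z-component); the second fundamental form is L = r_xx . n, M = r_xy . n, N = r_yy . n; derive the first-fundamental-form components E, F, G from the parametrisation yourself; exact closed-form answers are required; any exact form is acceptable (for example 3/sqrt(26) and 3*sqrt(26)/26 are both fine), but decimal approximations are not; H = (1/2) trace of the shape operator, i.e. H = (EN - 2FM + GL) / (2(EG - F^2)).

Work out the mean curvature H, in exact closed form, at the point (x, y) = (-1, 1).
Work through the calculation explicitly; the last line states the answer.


z_x = 11/3, z_y = -1, z_xx = -2, z_xy = 2, z_yy = 0
E = 130/9, F = -11/3, G = 2; answer radicand W^2 = 139/9
unnormalised second-form numerators: l = -2, m = 2, n = 0; L = l/sqrt(139/9), and similarly M = m/sqrt(W^2), N = n/sqrt(W^2)
H = (E*n - 2*F*m + G*l) / (2*(EG - F^2)*sqrt(W^2)); E*n - 2*F*m + G*l = 32/3, EG - F^2 = 139/9, so H = (48/139)/sqrt(139/9)

Answer: H = 144*sqrt(139)/19321


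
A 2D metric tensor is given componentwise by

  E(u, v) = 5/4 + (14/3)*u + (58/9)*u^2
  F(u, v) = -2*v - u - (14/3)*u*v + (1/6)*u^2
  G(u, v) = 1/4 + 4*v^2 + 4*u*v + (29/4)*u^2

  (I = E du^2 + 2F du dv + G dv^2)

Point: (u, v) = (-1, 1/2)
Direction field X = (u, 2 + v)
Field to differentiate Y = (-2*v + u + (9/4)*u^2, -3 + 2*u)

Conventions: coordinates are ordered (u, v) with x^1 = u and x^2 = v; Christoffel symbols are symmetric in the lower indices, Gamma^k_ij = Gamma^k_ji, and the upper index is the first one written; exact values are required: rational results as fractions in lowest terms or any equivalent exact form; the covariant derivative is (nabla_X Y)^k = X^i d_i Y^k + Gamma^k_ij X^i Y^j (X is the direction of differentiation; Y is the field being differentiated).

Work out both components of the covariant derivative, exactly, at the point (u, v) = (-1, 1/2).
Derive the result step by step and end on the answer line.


E = 109/36, F = 5/2, G = 13/2 at the point
E_u = -74/9, E_v = 0, F_u = -11/3, F_v = 8/3, G_u = -25/2, G_v = 0
EG - F^2 = 967/72;  g^inv = (72/967) * [[13/2, -5/2], [-5/2, 109/36]]
first-kind symbols [ij,l] = (1/2)(d_i g_jl + d_j g_il - d_l g_ij): [uu,u] = E_u/2 = -37/9, [uu,v] = F_u - E_v/2 = -11/3, [uv,u] = E_v/2 = 0, [uv,v] = G_u/2 = -25/4, [vv,u] = F_v - G_u/2 = 107/12, [vv,v] = G_v/2 = 0
Gamma^u_ij = (G*[ij,u] - F*[ij,v])/(EG - F^2), Gamma^v_ij = (E*[ij,v] - F*[ij,u])/(EG - F^2)
Gamma_uuu = -1264/967, Gamma_uuv = 1125/967, Gamma_uvv = 4173/967, Gamma_vuu = -178/2901, Gamma_vuv = -2725/1934, Gamma_vvv = -1605/967
X = (-1, 5/2), Y = (1/4, -5) at the point

Answer: (nabla_X Y)^u = -375751/7736, (nabla_X Y)^v = 503005/46416


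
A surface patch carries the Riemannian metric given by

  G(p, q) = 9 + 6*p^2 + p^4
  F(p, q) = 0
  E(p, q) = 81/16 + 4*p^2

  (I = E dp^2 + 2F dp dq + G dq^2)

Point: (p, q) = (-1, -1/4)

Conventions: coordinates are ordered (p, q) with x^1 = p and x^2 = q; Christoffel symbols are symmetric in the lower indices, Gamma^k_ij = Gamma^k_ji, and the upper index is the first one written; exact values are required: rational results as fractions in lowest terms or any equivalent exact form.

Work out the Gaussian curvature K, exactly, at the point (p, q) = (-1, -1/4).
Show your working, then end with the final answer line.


E = 145/16, F = 0, G = 16, EG - F^2 = 145 at the point
E_p = -8, E_q = 0, F_p = 0, F_q = 0, G_p = -16, G_q = 0
E_qq = 0, F_pq = 0, G_pp = 24
Apply the Brioschi formula K = (det M1 - det M2)/(EG - F^2)^2 over the derivative matrices of E, F, G.
M1 = [[-E_qq/2 + F_pq - G_pp/2, E_p/2, F_p - E_q/2], [F_q - G_p/2, E, F], [G_q/2, F, G]] = [[-12, -4, 0], [8, 145/16, 0], [0, 0, 16]]; det M1 = -1228
M2 = [[0, E_q/2, G_p/2], [E_q/2, E, F], [G_p/2, F, G]] = [[0, 0, -8], [0, 145/16, 0], [-8, 0, 16]]; det M2 = -580
det M1 - det M2 = -648; K = -648 / (145)^2 = -648/21025

Answer: K = -648/21025


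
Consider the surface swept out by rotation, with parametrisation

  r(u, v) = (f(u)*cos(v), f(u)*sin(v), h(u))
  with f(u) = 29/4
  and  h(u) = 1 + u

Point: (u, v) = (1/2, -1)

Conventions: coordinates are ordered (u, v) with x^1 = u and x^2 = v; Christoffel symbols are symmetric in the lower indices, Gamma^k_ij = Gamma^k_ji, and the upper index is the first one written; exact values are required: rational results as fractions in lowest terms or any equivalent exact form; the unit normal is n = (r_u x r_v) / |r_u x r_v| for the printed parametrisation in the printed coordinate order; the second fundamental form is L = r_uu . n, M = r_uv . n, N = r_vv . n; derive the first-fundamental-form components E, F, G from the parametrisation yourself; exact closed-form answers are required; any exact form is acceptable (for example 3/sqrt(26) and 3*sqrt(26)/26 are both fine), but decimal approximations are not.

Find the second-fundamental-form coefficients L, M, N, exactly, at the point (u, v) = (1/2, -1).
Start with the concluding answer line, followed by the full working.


Answer: L = 0, M = 0, N = 29/4

f = 29/4, f' = 0, f'' = 0, h' = 1, h'' = 0
E = 1, F = 0, G = 841/16; answer radicand W^2 = 1
unnormalised second-form numerators: l = 0, m = 0, n = 29/4; L = l/sqrt(1), and similarly M = m/sqrt(W^2), N = n/sqrt(W^2)


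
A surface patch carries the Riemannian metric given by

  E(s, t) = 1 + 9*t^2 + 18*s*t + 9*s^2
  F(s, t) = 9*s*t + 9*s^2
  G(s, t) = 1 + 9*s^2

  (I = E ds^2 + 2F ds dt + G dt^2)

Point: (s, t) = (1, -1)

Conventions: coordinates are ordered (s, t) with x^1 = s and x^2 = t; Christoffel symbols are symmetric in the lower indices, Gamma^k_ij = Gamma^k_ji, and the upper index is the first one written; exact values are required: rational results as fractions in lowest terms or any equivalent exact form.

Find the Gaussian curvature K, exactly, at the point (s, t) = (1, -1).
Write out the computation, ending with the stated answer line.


E = 1, F = 0, G = 10, EG - F^2 = 10 at the point
E_s = 0, E_t = 0, F_s = 9, F_t = 9, G_s = 18, G_t = 0
E_tt = 18, F_st = 9, G_ss = 18
The intrinsic route: Brioschi's K = (det M1 - det M2)/(EG - F^2)^2.
M1 = [[-E_tt/2 + F_st - G_ss/2, E_s/2, F_s - E_t/2], [F_t - G_s/2, E, F], [G_t/2, F, G]] = [[-9, 0, 9], [0, 1, 0], [0, 0, 10]]; det M1 = -90
M2 = [[0, E_t/2, G_s/2], [E_t/2, E, F], [G_s/2, F, G]] = [[0, 0, 9], [0, 1, 0], [9, 0, 10]]; det M2 = -81
det M1 - det M2 = -9; K = -9 / (10)^2 = -9/100

Answer: K = -9/100


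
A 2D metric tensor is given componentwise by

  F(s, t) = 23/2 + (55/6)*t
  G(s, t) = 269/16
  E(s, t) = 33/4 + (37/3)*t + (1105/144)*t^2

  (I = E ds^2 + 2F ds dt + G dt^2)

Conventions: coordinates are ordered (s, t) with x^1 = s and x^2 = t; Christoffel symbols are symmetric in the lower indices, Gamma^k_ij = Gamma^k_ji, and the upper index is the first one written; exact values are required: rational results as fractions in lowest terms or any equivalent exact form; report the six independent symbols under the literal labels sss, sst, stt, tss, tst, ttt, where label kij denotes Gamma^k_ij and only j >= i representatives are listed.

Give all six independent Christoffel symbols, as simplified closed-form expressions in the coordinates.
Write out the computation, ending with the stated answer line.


E = 33/4 + (37/3)*t + (1105/144)*t^2; F = 23/2 + (55/6)*t; G = 269/16
Gamma^k_ij = (1/2) g^{kl} (d_i g_jl + d_j g_il - d_l g_ij), with g^inv = (1/(EG-F^2)) [[G, -F], [-F, E]]
first partials: E_s = 0, E_t = 37/3 + (1105/72)*t, F_s = 0, F_t = 55/6, G_s = 0, G_t = 0
D = EG - F^2 = 413/64 - (167/48)*t + (103645/2304)*t^2
expanded: Gamma^s_ss = (G E_s - 2F F_s + F E_t)/(2D), Gamma^s_st = (G E_t - F G_s)/(2D), Gamma^s_tt = (2G F_t - G G_s - F G_t)/(2D), Gamma^t_ss = (2E F_s - E E_t - F E_s)/(2D), Gamma^t_st = (E G_s - F E_t)/(2D), Gamma^t_tt = (E G_t - 2F F_t + F G_s)/(2D); substitute and cancel common factors

Answer: Gamma_sss = (486200*t^2 + 1000680*t + 490176)/(310935*t^2 - 24048*t + 44604), Gamma_sst = (297245*t + 238872)/(103645*t^2 - 8016*t + 14868), Gamma_stt = 355080/(103645*t^2 - 8016*t + 14868), Gamma_tss = (-1221025*t^3 - 2943720*t^2 - 2889828*t - 1054944)/(932805*t^2 - 72144*t + 133812), Gamma_tst = (-486200*t^2 - 1000680*t - 490176)/(310935*t^2 - 24048*t + 44604), Gamma_ttt = (-193600*t - 242880)/(103645*t^2 - 8016*t + 14868)


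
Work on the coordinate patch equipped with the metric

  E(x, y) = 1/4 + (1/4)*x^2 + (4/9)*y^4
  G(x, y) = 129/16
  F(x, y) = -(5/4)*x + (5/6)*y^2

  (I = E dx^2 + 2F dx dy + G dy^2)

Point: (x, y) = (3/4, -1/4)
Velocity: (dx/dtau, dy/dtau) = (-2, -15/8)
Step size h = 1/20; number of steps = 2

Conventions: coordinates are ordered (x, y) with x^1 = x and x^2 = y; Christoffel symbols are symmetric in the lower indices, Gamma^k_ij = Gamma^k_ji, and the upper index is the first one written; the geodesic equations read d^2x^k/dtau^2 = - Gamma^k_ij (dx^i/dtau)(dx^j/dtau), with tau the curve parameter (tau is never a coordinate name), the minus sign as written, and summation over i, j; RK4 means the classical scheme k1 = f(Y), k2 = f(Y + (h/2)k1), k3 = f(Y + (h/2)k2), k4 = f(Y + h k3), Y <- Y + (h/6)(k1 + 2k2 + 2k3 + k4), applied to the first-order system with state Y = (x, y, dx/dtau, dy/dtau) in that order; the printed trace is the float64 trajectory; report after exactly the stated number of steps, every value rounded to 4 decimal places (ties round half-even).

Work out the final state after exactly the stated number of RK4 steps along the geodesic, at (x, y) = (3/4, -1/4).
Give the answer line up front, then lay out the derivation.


Answer: x = 0.5794, y = -0.4322, dx/dtau = -1.3534, dy/dtau = -1.7737

f(Y) = (dx/dtau, dy/dtau, -Gamma^x_ij Y'^i Y'^j, -Gamma^y_ij Y'^i Y'^j) with the Gammas evaluated at the stage position; h = 0.050000; intermediate values shown to 6 dp
step 0: x = 0.7500, y = -0.2500, dx/dtau = -2.0000, dy/dtau = -1.8750
step 1:
  k1: at (x, y) = (0.750000, -0.250000), (dx/dtau, dy/dtau) = (-2.000000, -1.875000); Gamma_xxx = 0.175354, Gamma_xxy = -0.047061, Gamma_xyy = -1.411829, Gamma_yxx = -0.134059, Gamma_yxy = -0.005168, Gamma_yyy = -0.155046; k1 = (-2.000000, -1.875000, 4.615004, 1.120080)
  k2: at (x, y) = (0.700000, -0.296875), (dx/dtau, dy/dtau) = (-1.884625, -1.846998); Gamma_xxx = 0.179030, Gamma_xxy = -0.078504, Gamma_xyy = -1.670105, Gamma_yxx = -0.134355, Gamma_yxy = -0.007805, Gamma_yyy = -0.166038; k2 = (-1.884625, -1.846998, 5.608045, 1.097961)
  k3: at (x, y) = (0.702884, -0.296175), (dx/dtau, dy/dtau) = (-1.859799, -1.847551); Gamma_xxx = 0.179264, Gamma_xxy = -0.077899, Gamma_xyy = -1.665091, Gamma_yxx = -0.134265, Gamma_yxy = -0.007783, Gamma_yyy = -0.166355; k3 = (-1.859799, -1.847551, 5.598983, 1.085730)
  k4: at (x, y) = (0.657010, -0.342378), (dx/dtau, dy/dtau) = (-1.720051, -1.820713); Gamma_xxx = 0.184803, Gamma_xxy = -0.119280, Gamma_xyy = -1.907920, Gamma_yxx = -0.134029, Gamma_yxy = -0.010705, Gamma_yyy = -0.171228; k4 = (-1.720051, -1.820713, 6.525102, 1.031205)
  Y <- Y + (h/6)(k1 + 2k2 + 2k3 + k4): x = 0.6566, y = -0.3424, dx/dtau = -1.7204, dy/dtau = -1.8207
step 2:
  k1: at (x, y) = (0.656593, -0.342373), (dx/dtau, dy/dtau) = (-1.720382, -1.820678); Gamma_xxx = 0.184742, Gamma_xxy = -0.119294, Gamma_xyy = -1.908179, Gamma_yxx = -0.134046, Gamma_yxy = -0.010698, Gamma_yyy = -0.171128; k1 = (-1.720382, -1.820678, 6.525893, 1.031027)
  k2: at (x, y) = (0.613583, -0.387890), (dx/dtau, dy/dtau) = (-1.557235, -1.794902); Gamma_xxx = 0.191511, Gamma_xxy = -0.171140, Gamma_xyy = -2.132727, Gamma_yxx = -0.133364, Gamma_yxy = -0.013619, Gamma_yyy = -0.169718; k2 = (-1.557235, -1.794902, 7.363245, 0.946314)
  k3: at (x, y) = (0.617662, -0.387246), (dx/dtau, dy/dtau) = (-1.536301, -1.797020); Gamma_xxx = 0.191908, Gamma_xxy = -0.170116, Gamma_xyy = -2.127028, Gamma_yxx = -0.133234, Gamma_yxy = -0.013654, Gamma_yyy = -0.170719; k3 = (-1.536301, -1.797020, 7.355126, 0.941150)
  k4: at (x, y) = (0.579777, -0.432224), (dx/dtau, dy/dtau) = (-1.352626, -1.773620); Gamma_xxx = 0.199709, Gamma_xxy = -0.231994, Gamma_xyy = -2.328407, Gamma_yxx = -0.132041, Gamma_yxy = -0.016374, Gamma_yyy = -0.164336; k4 = (-1.352626, -1.773620, 8.072277, 0.837101)
  Y <- Y + (h/6)(k1 + 2k2 + 2k3 + k4): x = 0.5794, y = -0.4322, dx/dtau = -1.3534, dy/dtau = -1.7737


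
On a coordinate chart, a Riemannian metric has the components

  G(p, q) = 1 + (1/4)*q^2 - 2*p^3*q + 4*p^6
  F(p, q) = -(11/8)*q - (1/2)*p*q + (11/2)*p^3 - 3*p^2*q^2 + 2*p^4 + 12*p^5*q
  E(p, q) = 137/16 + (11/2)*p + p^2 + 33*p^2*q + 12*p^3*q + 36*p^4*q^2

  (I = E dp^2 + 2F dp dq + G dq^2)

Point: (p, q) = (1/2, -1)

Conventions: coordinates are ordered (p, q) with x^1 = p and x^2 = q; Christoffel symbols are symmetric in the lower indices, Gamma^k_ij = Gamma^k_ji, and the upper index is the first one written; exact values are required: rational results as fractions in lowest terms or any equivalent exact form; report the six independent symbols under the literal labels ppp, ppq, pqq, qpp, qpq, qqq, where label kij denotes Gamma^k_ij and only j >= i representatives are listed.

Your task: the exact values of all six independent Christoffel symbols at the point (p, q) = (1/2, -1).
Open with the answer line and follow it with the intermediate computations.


Answer: Gamma_ppp = -70/37, Gamma_ppq = 21/37, Gamma_pqq = -7/37, Gamma_qpp = -30/37, Gamma_qpq = 9/37, Gamma_qqq = -3/37

E = 65/16, F = 21/16, G = 25/16 at the point
E_p = -35/2, E_q = 21/4, F_p = -9/8, F_q = 1/4, G_p = 9/4, G_q = -3/4
EG - F^2 = 37/8;  g^inv = (8/37) * [[25/16, -21/16], [-21/16, 65/16]]
first-kind symbols [ij,l] = (1/2)(d_i g_jl + d_j g_il - d_l g_ij): [pp,p] = E_p/2 = -35/4, [pp,q] = F_p - E_q/2 = -15/4, [pq,p] = E_q/2 = 21/8, [pq,q] = G_p/2 = 9/8, [qq,p] = F_q - G_p/2 = -7/8, [qq,q] = G_q/2 = -3/8
Gamma^p_ij = (G*[ij,p] - F*[ij,q])/(EG - F^2), Gamma^q_ij = (E*[ij,q] - F*[ij,p])/(EG - F^2)
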